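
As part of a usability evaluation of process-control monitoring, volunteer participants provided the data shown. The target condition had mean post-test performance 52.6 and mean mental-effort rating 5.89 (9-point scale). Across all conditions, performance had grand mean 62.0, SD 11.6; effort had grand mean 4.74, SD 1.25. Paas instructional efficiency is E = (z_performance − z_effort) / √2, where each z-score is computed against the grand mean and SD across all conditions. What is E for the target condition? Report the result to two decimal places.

z_performance = (52.6 − 62.0) / 11.6 = -9.4000 / 11.6 = -0.8103.
z_effort = (5.89 − 4.74) / 1.25 = 1.1500 / 1.25 = 0.9200.
z_P − z_E = -0.8103 − 0.9200 = -1.7303.
E = -1.7303 / √2 = -1.7303 / 1.41421 = -1.2235 ≈ -1.22.

-1.22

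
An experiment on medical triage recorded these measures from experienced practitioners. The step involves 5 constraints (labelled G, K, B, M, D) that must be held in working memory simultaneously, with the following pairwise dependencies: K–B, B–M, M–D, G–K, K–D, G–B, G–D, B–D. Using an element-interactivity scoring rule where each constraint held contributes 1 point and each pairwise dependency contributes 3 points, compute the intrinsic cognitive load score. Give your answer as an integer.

Count of constraints held simultaneously: 5.
Count of pairwise dependencies listed: 8.
Element contribution: 5 × 1 = 5.
Interaction contribution: 8 × 3 = 24.
Intrinsic load = 5 + 24 = 29.

29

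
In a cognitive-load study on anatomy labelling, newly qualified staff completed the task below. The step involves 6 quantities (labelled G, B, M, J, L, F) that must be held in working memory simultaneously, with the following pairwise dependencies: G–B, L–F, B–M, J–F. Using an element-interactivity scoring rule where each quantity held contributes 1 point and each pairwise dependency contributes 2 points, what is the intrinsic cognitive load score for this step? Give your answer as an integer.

14

Count of quantities held simultaneously: 6.
Count of pairwise dependencies listed: 4.
Element contribution: 6 × 1 = 6.
Interaction contribution: 4 × 2 = 8.
Intrinsic load = 6 + 8 = 14.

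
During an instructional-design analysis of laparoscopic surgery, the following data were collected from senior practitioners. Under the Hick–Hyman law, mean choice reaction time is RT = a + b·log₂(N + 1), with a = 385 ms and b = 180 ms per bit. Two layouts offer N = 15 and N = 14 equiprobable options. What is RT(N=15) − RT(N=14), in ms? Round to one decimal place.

16.8

RT(15) = 385 + 180·log₂(16) = 385 + 180·4.0000 = 1105.0000 ms.
RT(14) = 385 + 180·log₂(15) = 385 + 180·3.9069 = 1088.2420 ms.
Difference = 1105.0000 − 1088.2420 = 16.7580 ≈ 16.8 ms.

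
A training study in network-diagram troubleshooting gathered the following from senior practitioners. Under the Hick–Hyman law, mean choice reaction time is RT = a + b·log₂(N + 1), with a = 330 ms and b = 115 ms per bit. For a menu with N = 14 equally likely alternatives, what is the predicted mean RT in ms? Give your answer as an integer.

779

log₂(14 + 1) = log₂(15) = 3.9069.
RT = 330 + 115 × 3.9069 = 330 + 449.2935 = 779.2935 ms.
≈ 779 ms.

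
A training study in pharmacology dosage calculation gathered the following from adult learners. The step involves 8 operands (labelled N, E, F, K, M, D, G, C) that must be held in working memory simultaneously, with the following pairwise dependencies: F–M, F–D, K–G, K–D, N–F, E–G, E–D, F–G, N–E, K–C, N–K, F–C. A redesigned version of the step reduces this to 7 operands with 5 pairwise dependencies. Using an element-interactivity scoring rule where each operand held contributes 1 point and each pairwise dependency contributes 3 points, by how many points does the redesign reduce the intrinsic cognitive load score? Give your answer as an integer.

Original: 8 × 1 + 12 × 3 = 8 + 36 = 44.
Redesigned: 7 × 1 + 5 × 3 = 7 + 15 = 22.
Reduction = 44 − 22 = 22.

22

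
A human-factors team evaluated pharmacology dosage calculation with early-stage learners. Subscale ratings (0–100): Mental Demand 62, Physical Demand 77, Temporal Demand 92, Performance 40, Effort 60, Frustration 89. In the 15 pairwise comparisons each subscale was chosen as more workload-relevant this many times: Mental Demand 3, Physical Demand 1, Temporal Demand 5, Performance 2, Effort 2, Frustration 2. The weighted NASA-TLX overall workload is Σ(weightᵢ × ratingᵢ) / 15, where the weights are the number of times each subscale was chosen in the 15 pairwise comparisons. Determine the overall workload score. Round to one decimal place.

73.4

The tallies are the weights (they sum to 15).
Weighted sum = 3·62 + 1·77 + 5·92 + 2·40 + 2·60 + 2·89
            = 186 + 77 + 460 + 80 + 120 + 178 = 1101.
Overall workload = 1101 / 15 = 73.4000 ≈ 73.4.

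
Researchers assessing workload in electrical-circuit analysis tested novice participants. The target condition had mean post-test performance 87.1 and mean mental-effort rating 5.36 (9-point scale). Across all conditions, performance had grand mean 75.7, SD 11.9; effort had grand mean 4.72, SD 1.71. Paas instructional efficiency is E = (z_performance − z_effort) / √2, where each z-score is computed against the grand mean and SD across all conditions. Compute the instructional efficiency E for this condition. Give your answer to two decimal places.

0.41

z_performance = (87.1 − 75.7) / 11.9 = 11.4000 / 11.9 = 0.9580.
z_effort = (5.36 − 4.72) / 1.71 = 0.6400 / 1.71 = 0.3743.
z_P − z_E = 0.9580 − 0.3743 = 0.5837.
E = 0.5837 / √2 = 0.5837 / 1.41421 = 0.4127 ≈ 0.41.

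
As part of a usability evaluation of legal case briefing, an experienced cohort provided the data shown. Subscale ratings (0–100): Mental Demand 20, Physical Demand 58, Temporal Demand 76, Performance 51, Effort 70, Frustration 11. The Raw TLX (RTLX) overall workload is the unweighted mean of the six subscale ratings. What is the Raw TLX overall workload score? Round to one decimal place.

47.7

Sum of ratings = 20 + 58 + 76 + 51 + 70 + 11 = 286.
RTLX = 286 / 6 = 47.6667 ≈ 47.7.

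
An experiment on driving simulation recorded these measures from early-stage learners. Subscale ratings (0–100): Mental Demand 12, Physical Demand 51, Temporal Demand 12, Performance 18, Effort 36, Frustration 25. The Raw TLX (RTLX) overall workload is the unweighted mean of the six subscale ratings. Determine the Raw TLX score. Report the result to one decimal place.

Sum of ratings = 12 + 51 + 12 + 18 + 36 + 25 = 154.
RTLX = 154 / 6 = 25.6667 ≈ 25.7.

25.7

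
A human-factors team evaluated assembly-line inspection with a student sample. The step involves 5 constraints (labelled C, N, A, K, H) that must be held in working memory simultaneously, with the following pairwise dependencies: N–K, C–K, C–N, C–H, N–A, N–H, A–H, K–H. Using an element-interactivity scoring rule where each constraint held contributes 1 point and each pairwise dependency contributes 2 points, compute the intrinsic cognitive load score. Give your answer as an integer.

21

Count of constraints held simultaneously: 5.
Count of pairwise dependencies listed: 8.
Element contribution: 5 × 1 = 5.
Interaction contribution: 8 × 2 = 16.
Intrinsic load = 5 + 16 = 21.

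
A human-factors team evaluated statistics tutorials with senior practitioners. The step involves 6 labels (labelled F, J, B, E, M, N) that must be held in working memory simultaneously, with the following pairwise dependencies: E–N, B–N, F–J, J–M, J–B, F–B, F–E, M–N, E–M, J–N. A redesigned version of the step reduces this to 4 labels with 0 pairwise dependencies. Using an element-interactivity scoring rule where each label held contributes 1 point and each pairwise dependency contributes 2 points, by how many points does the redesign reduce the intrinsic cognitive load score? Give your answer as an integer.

22

Original: 6 × 1 + 10 × 2 = 6 + 20 = 26.
Redesigned: 4 × 1 + 0 × 2 = 4 + 0 = 4.
Reduction = 26 − 4 = 22.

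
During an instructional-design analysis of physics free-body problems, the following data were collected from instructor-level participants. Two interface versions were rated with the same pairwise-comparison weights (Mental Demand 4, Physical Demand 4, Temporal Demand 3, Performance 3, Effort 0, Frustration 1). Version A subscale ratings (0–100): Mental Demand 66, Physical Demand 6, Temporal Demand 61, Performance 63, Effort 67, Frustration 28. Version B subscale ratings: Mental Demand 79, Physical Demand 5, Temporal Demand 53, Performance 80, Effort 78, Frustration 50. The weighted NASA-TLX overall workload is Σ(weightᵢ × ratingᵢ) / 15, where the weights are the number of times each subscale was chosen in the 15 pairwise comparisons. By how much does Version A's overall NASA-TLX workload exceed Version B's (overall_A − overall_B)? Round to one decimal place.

Version A weighted sum = 4·66 + 4·6 + 3·61 + 3·63 + 0·67 + 1·28 = 264 + 24 + 183 + 189 + 0 + 28 = 688; overall_A = 688/15 = 45.8667.
Version B weighted sum = 4·79 + 4·5 + 3·53 + 3·80 + 0·78 + 1·50 = 316 + 20 + 159 + 240 + 0 + 50 = 785; overall_B = 785/15 = 52.3333.
Difference = 45.8667 − 52.3333 = -6.4666 ≈ -6.5.

-6.5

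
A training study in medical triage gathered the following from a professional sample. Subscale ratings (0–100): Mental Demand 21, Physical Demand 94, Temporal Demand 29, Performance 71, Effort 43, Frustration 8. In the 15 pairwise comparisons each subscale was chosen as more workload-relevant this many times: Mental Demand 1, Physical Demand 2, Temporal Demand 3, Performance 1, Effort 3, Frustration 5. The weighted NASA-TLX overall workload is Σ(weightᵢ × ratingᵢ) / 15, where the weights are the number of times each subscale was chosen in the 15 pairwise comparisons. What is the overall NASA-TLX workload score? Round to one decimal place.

35.7

The tallies are the weights (they sum to 15).
Weighted sum = 1·21 + 2·94 + 3·29 + 1·71 + 3·43 + 5·8
            = 21 + 188 + 87 + 71 + 129 + 40 = 536.
Overall workload = 536 / 15 = 35.7333 ≈ 35.7.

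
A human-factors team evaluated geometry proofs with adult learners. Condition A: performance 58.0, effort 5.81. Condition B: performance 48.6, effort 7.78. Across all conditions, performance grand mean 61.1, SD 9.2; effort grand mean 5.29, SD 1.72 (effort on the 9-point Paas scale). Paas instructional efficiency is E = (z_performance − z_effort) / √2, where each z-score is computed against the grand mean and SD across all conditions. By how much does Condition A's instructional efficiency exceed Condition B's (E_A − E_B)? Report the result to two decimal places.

Condition A: z_P = (58.0 − 61.1)/9.2 = -0.3370; z_E = (5.81 − 5.29)/1.72 = 0.3023; E_A = (-0.3370 − 0.3023)/√2 = -0.4521.
Condition B: z_P = (48.6 − 61.1)/9.2 = -1.3587; z_E = (7.78 − 5.29)/1.72 = 1.4477; E_B = (-1.3587 − 1.4477)/√2 = -1.9844.
E_A − E_B = -0.4521 − (-1.9844) = 1.5323 ≈ 1.53.

1.53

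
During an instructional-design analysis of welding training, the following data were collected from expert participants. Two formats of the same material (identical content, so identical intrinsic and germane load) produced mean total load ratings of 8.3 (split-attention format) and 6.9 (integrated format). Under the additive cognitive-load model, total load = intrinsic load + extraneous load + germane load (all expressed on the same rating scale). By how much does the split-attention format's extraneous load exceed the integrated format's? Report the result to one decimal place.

Intrinsic and germane load are equal across formats, so the difference in total load equals the difference in extraneous load.
Extraneous-load difference = 8.3 − 6.9 = 1.4.

1.4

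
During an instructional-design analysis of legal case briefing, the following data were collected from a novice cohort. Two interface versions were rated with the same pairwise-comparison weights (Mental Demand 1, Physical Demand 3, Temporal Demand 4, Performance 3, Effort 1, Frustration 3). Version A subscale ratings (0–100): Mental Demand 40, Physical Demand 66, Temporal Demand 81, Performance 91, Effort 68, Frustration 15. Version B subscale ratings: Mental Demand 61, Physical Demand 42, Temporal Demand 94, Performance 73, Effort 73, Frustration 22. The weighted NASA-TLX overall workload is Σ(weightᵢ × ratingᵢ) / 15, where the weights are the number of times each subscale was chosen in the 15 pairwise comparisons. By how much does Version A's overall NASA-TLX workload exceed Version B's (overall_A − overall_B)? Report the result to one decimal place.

Version A weighted sum = 1·40 + 3·66 + 4·81 + 3·91 + 1·68 + 3·15 = 40 + 198 + 324 + 273 + 68 + 45 = 948; overall_A = 948/15 = 63.2000.
Version B weighted sum = 1·61 + 3·42 + 4·94 + 3·73 + 1·73 + 3·22 = 61 + 126 + 376 + 219 + 73 + 66 = 921; overall_B = 921/15 = 61.4000.
Difference = 63.2000 − 61.4000 = 1.8000 ≈ 1.8.

1.8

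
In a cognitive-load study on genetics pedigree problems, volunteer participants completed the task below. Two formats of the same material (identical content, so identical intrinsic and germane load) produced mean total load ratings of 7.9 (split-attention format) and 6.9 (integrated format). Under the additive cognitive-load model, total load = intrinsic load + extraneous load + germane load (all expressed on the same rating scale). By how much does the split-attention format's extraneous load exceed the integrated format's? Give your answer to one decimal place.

1.0

Intrinsic and germane load are equal across formats, so the difference in total load equals the difference in extraneous load.
Extraneous-load difference = 7.9 − 6.9 = 1.0.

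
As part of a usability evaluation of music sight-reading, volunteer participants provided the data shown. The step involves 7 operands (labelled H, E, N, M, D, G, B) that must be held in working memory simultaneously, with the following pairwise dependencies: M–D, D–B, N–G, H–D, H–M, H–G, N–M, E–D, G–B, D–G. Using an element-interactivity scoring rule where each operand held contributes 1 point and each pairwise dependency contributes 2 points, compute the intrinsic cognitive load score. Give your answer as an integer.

27

Count of operands held simultaneously: 7.
Count of pairwise dependencies listed: 10.
Element contribution: 7 × 1 = 7.
Interaction contribution: 10 × 2 = 20.
Intrinsic load = 7 + 20 = 27.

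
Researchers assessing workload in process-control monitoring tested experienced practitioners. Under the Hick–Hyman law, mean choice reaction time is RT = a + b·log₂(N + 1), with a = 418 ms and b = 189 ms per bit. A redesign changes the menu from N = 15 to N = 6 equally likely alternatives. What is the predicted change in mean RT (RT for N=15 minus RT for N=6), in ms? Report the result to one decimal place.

RT(15) = 418 + 189·log₂(16) = 418 + 189·4.0000 = 1174.0000 ms.
RT(6) = 418 + 189·log₂(7) = 418 + 189·2.8074 = 948.5986 ms.
Difference = 1174.0000 − 948.5986 = 225.4014 ≈ 225.4 ms.

225.4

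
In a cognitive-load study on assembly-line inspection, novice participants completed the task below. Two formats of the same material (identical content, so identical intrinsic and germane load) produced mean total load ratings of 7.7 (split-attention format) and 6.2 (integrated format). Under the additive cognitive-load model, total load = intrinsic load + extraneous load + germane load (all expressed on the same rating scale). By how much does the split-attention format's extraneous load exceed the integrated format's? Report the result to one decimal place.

1.5

Intrinsic and germane load are equal across formats, so the difference in total load equals the difference in extraneous load.
Extraneous-load difference = 7.7 − 6.2 = 1.5.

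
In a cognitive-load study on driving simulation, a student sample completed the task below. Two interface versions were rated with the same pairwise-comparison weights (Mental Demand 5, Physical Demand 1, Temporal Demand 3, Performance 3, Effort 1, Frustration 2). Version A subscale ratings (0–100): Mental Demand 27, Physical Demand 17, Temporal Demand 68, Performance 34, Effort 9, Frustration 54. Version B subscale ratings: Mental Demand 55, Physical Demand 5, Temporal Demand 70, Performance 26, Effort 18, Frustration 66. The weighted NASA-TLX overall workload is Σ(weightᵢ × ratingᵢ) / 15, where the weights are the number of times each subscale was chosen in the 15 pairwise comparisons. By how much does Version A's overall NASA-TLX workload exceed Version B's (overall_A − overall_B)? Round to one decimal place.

-9.5

Version A weighted sum = 5·27 + 1·17 + 3·68 + 3·34 + 1·9 + 2·54 = 135 + 17 + 204 + 102 + 9 + 108 = 575; overall_A = 575/15 = 38.3333.
Version B weighted sum = 5·55 + 1·5 + 3·70 + 3·26 + 1·18 + 2·66 = 275 + 5 + 210 + 78 + 18 + 132 = 718; overall_B = 718/15 = 47.8667.
Difference = 38.3333 − 47.8667 = -9.5334 ≈ -9.5.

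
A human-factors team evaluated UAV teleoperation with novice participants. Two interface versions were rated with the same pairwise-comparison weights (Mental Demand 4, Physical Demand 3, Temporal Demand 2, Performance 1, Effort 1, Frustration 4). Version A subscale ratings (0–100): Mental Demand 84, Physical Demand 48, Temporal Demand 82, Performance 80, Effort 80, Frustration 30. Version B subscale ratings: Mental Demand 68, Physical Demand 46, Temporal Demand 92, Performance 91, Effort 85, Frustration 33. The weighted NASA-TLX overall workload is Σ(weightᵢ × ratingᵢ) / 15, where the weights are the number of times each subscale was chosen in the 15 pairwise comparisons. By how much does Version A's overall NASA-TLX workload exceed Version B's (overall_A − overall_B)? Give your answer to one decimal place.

1.5

Version A weighted sum = 4·84 + 3·48 + 2·82 + 1·80 + 1·80 + 4·30 = 336 + 144 + 164 + 80 + 80 + 120 = 924; overall_A = 924/15 = 61.6000.
Version B weighted sum = 4·68 + 3·46 + 2·92 + 1·91 + 1·85 + 4·33 = 272 + 138 + 184 + 91 + 85 + 132 = 902; overall_B = 902/15 = 60.1333.
Difference = 61.6000 − 60.1333 = 1.4667 ≈ 1.5.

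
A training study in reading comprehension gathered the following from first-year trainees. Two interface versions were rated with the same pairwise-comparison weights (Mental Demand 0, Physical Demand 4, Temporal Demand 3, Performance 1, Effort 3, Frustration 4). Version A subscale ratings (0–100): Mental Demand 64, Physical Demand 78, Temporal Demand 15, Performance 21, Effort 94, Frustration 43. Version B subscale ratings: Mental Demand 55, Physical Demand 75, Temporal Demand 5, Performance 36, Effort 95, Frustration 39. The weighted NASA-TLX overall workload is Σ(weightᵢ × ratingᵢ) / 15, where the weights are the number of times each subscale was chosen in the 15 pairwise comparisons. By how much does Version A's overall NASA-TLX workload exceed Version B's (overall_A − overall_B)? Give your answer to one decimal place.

Version A weighted sum = 0·64 + 4·78 + 3·15 + 1·21 + 3·94 + 4·43 = 0 + 312 + 45 + 21 + 282 + 172 = 832; overall_A = 832/15 = 55.4667.
Version B weighted sum = 0·55 + 4·75 + 3·5 + 1·36 + 3·95 + 4·39 = 0 + 300 + 15 + 36 + 285 + 156 = 792; overall_B = 792/15 = 52.8000.
Difference = 55.4667 − 52.8000 = 2.6667 ≈ 2.7.

2.7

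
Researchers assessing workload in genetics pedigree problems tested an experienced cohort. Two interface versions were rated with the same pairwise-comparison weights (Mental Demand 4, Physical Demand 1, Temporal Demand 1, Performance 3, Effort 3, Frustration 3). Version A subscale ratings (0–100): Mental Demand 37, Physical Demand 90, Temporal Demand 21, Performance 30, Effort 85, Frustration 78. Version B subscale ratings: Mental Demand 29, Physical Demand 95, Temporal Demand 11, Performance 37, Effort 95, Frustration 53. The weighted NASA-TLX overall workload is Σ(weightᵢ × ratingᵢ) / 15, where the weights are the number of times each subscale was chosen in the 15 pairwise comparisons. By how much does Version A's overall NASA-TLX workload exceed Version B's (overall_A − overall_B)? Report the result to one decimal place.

Version A weighted sum = 4·37 + 1·90 + 1·21 + 3·30 + 3·85 + 3·78 = 148 + 90 + 21 + 90 + 255 + 234 = 838; overall_A = 838/15 = 55.8667.
Version B weighted sum = 4·29 + 1·95 + 1·11 + 3·37 + 3·95 + 3·53 = 116 + 95 + 11 + 111 + 285 + 159 = 777; overall_B = 777/15 = 51.8000.
Difference = 55.8667 − 51.8000 = 4.0667 ≈ 4.1.

4.1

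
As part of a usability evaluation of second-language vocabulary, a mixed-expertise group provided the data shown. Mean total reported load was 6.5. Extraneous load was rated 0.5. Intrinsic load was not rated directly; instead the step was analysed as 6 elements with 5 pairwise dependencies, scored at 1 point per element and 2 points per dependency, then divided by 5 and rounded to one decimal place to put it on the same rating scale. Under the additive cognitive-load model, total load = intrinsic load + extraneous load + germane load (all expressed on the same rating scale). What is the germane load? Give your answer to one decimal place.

2.8

Intrinsic (element-interactivity): (6 × 1 + 5 × 2) / 5 = 16 / 5 = 3.2000 → 3.2.
germane load = total − intrinsic − extraneous
             = 6.5 − 3.2 − 0.5 = 2.8.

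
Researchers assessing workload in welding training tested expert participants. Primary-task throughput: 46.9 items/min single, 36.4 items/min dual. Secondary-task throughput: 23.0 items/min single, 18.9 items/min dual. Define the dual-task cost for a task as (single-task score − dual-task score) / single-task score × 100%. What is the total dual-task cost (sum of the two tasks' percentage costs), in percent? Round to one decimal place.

40.2

Primary cost = (46.9 − 36.4) / 46.9 × 100% = 22.3881%.
Secondary cost = (23.0 − 18.9) / 23.0 × 100% = 17.8261%.
Total = 22.3881% + 17.8261% = 40.2142% ≈ 40.2%.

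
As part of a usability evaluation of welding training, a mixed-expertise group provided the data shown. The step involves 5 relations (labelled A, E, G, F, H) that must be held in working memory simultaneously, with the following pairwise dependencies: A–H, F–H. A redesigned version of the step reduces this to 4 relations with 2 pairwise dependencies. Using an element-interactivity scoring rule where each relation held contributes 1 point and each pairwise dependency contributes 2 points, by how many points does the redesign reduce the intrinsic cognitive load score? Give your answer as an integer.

1

Original: 5 × 1 + 2 × 2 = 5 + 4 = 9.
Redesigned: 4 × 1 + 2 × 2 = 4 + 4 = 8.
Reduction = 9 − 8 = 1.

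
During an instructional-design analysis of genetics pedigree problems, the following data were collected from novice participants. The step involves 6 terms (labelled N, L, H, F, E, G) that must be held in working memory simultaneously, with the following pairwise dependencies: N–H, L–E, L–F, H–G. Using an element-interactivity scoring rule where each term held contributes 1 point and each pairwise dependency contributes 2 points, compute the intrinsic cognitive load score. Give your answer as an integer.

14

Count of terms held simultaneously: 6.
Count of pairwise dependencies listed: 4.
Element contribution: 6 × 1 = 6.
Interaction contribution: 4 × 2 = 8.
Intrinsic load = 6 + 8 = 14.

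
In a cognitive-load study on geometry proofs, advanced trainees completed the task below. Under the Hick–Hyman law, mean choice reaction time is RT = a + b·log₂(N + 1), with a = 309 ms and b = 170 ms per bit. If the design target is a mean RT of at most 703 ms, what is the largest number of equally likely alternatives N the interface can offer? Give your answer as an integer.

3

Set 309 + 170·log₂(N + 1) ≤ 703.
log₂(N + 1) ≤ (703 − 309) / 170 = 2.3176.
N + 1 ≤ 2^2.3176 = 4.9850.
N ≤ 3.9850, so the largest integer N is 3.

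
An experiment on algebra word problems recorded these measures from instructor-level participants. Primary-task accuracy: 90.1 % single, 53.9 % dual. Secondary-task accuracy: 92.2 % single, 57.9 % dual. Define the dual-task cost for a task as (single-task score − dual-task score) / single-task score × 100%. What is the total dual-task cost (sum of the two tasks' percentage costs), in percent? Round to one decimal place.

77.4

Primary cost = (90.1 − 53.9) / 90.1 × 100% = 40.1776%.
Secondary cost = (92.2 − 57.9) / 92.2 × 100% = 37.2017%.
Total = 40.1776% + 37.2017% = 77.3793% ≈ 77.4%.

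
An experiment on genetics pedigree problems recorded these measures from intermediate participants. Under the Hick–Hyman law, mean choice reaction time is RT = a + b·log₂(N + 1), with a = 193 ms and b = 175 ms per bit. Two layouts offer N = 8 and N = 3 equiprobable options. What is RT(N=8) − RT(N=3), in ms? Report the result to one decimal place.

RT(8) = 193 + 175·log₂(9) = 193 + 175·3.1699 = 747.7325 ms.
RT(3) = 193 + 175·log₂(4) = 193 + 175·2.0000 = 543.0000 ms.
Difference = 747.7325 − 543.0000 = 204.7325 ≈ 204.7 ms.

204.7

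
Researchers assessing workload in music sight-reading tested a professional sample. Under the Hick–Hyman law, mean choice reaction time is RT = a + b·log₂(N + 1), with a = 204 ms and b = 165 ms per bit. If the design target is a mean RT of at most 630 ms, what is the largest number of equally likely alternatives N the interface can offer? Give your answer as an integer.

Set 204 + 165·log₂(N + 1) ≤ 630.
log₂(N + 1) ≤ (630 − 204) / 165 = 2.5818.
N + 1 ≤ 2^2.5818 = 5.9869.
N ≤ 4.9869, so the largest integer N is 4.

4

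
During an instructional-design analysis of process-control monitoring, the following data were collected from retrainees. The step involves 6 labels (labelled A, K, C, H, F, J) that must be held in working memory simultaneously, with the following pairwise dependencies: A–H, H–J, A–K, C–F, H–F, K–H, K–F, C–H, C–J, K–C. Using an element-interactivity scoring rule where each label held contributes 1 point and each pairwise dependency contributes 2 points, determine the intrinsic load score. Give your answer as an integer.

Count of labels held simultaneously: 6.
Count of pairwise dependencies listed: 10.
Element contribution: 6 × 1 = 6.
Interaction contribution: 10 × 2 = 20.
Intrinsic load = 6 + 20 = 26.

26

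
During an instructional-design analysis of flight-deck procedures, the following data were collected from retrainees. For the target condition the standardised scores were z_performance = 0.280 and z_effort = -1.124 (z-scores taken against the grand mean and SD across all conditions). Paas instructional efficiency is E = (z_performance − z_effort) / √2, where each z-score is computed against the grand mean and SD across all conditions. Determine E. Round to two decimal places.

z_P − z_E = 0.280 − (-1.124) = 1.4040.
E = 1.4040 / √2 = 1.4040 / 1.41421 = 0.9928 ≈ 0.99.

0.99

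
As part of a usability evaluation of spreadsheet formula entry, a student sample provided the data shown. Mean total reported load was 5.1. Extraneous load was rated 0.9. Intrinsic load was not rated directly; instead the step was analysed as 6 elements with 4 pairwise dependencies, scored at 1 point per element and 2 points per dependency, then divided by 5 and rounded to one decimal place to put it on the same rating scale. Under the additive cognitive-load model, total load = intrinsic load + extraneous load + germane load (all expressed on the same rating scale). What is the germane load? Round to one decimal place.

1.4

Intrinsic (element-interactivity): (6 × 1 + 4 × 2) / 5 = 14 / 5 = 2.8000 → 2.8.
germane load = total − intrinsic − extraneous
             = 5.1 − 2.8 − 0.9 = 1.4.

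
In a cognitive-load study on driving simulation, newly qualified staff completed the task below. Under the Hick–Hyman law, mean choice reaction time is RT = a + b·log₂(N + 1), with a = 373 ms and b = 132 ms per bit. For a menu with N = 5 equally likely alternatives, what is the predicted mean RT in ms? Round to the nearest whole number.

714

log₂(5 + 1) = log₂(6) = 2.5850.
RT = 373 + 132 × 2.5850 = 373 + 341.2200 = 714.2200 ms.
≈ 714 ms.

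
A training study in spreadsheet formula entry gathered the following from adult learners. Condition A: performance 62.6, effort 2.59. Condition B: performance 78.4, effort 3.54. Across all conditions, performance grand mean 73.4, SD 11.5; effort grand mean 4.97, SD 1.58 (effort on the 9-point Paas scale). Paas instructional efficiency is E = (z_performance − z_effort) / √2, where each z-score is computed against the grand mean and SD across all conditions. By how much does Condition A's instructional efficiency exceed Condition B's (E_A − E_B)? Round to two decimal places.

Condition A: z_P = (62.6 − 73.4)/11.5 = -0.9391; z_E = (2.59 − 4.97)/1.58 = -1.5063; E_A = (-0.9391 − (-1.5063))/√2 = 0.4011.
Condition B: z_P = (78.4 − 73.4)/11.5 = 0.4348; z_E = (3.54 − 4.97)/1.58 = -0.9051; E_B = (0.4348 − (-0.9051))/√2 = 0.9475.
E_A − E_B = 0.4011 − 0.9475 = -0.5464 ≈ -0.55.

-0.55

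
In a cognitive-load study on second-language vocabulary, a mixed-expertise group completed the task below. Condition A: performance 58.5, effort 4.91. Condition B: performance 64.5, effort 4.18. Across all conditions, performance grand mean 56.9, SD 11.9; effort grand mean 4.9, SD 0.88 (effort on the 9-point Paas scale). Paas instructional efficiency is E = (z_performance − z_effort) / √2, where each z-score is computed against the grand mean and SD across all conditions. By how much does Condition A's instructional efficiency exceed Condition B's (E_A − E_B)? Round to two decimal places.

Condition A: z_P = (58.5 − 56.9)/11.9 = 0.1345; z_E = (4.91 − 4.9)/0.88 = 0.0114; E_A = (0.1345 − 0.0114)/√2 = 0.0870.
Condition B: z_P = (64.5 − 56.9)/11.9 = 0.6387; z_E = (4.18 − 4.9)/0.88 = -0.8182; E_B = (0.6387 − (-0.8182))/√2 = 1.0302.
E_A − E_B = 0.0870 − 1.0302 = -0.9432 ≈ -0.94.

-0.94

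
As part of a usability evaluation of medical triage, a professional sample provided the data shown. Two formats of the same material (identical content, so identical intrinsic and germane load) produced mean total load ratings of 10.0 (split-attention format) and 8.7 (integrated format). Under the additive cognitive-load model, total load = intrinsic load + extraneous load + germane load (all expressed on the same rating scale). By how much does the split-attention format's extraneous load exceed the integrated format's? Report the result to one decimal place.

Intrinsic and germane load are equal across formats, so the difference in total load equals the difference in extraneous load.
Extraneous-load difference = 10.0 − 8.7 = 1.3.

1.3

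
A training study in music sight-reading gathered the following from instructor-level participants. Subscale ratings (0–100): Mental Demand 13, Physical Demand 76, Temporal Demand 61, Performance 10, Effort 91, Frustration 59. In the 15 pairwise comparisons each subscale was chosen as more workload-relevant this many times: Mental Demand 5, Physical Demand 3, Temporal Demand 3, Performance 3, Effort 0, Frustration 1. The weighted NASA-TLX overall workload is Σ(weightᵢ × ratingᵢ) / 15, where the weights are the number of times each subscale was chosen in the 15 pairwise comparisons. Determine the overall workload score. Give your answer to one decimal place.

The tallies are the weights (they sum to 15).
Weighted sum = 5·13 + 3·76 + 3·61 + 3·10 + 0·91 + 1·59
            = 65 + 228 + 183 + 30 + 0 + 59 = 565.
Overall workload = 565 / 15 = 37.6667 ≈ 37.7.

37.7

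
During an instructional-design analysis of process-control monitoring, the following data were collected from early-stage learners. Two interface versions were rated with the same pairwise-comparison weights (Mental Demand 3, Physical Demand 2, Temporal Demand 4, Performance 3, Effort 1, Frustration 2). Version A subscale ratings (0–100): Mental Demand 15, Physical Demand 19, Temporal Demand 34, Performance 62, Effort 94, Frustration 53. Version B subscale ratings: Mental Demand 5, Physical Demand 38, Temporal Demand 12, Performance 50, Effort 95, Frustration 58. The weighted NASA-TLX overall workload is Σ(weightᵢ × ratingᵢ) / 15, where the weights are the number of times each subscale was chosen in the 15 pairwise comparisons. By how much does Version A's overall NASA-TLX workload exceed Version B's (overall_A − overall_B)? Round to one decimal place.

Version A weighted sum = 3·15 + 2·19 + 4·34 + 3·62 + 1·94 + 2·53 = 45 + 38 + 136 + 186 + 94 + 106 = 605; overall_A = 605/15 = 40.3333.
Version B weighted sum = 3·5 + 2·38 + 4·12 + 3·50 + 1·95 + 2·58 = 15 + 76 + 48 + 150 + 95 + 116 = 500; overall_B = 500/15 = 33.3333.
Difference = 40.3333 − 33.3333 = 7.0000 ≈ 7.0.

7.0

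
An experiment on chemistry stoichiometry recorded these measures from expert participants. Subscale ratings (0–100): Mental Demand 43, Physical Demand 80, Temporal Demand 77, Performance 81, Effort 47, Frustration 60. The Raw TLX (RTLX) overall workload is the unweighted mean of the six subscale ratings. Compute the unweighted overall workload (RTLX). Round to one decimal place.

64.7

Sum of ratings = 43 + 80 + 77 + 81 + 47 + 60 = 388.
RTLX = 388 / 6 = 64.6667 ≈ 64.7.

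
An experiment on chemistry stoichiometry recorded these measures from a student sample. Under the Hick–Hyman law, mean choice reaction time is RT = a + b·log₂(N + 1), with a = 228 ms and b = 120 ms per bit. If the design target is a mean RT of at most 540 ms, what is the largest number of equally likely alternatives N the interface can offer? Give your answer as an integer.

Set 228 + 120·log₂(N + 1) ≤ 540.
log₂(N + 1) ≤ (540 − 228) / 120 = 2.6000.
N + 1 ≤ 2^2.6000 = 6.0629.
N ≤ 5.0629, so the largest integer N is 5.

5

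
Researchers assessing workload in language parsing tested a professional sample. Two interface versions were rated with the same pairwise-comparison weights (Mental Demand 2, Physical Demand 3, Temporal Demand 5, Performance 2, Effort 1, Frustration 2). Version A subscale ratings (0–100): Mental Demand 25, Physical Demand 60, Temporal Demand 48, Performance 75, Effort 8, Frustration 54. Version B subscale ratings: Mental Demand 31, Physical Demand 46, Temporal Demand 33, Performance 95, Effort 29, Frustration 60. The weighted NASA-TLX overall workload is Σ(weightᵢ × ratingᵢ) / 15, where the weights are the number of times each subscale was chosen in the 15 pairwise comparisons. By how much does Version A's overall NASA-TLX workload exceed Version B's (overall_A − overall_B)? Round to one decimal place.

2.1

Version A weighted sum = 2·25 + 3·60 + 5·48 + 2·75 + 1·8 + 2·54 = 50 + 180 + 240 + 150 + 8 + 108 = 736; overall_A = 736/15 = 49.0667.
Version B weighted sum = 2·31 + 3·46 + 5·33 + 2·95 + 1·29 + 2·60 = 62 + 138 + 165 + 190 + 29 + 120 = 704; overall_B = 704/15 = 46.9333.
Difference = 49.0667 − 46.9333 = 2.1334 ≈ 2.1.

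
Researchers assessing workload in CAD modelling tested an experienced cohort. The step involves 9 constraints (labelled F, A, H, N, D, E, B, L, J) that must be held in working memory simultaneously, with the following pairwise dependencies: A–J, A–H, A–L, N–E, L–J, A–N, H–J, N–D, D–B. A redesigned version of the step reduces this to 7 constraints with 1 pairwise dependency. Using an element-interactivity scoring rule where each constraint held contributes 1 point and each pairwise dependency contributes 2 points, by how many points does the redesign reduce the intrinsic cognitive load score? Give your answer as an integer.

Original: 9 × 1 + 9 × 2 = 9 + 18 = 27.
Redesigned: 7 × 1 + 1 × 2 = 7 + 2 = 9.
Reduction = 27 − 9 = 18.

18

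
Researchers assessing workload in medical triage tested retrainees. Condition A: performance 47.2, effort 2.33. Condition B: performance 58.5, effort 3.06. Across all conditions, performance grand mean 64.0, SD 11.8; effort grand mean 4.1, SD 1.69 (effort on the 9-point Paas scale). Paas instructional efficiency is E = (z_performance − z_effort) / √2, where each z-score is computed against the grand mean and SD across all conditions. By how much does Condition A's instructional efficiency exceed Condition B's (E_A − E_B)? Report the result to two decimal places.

Condition A: z_P = (47.2 − 64.0)/11.8 = -1.4237; z_E = (2.33 − 4.1)/1.69 = -1.0473; E_A = (-1.4237 − (-1.0473))/√2 = -0.2662.
Condition B: z_P = (58.5 − 64.0)/11.8 = -0.4661; z_E = (3.06 − 4.1)/1.69 = -0.6154; E_B = (-0.4661 − (-0.6154))/√2 = 0.1056.
E_A − E_B = -0.2662 − 0.1056 = -0.3718 ≈ -0.37.

-0.37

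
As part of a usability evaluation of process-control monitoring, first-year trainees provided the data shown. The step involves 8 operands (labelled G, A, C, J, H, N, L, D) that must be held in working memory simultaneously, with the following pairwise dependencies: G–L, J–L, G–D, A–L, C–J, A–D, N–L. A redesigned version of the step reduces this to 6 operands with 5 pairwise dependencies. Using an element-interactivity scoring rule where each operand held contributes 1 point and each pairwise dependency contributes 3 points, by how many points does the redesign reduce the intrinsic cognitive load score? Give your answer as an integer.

8

Original: 8 × 1 + 7 × 3 = 8 + 21 = 29.
Redesigned: 6 × 1 + 5 × 3 = 6 + 15 = 21.
Reduction = 29 − 21 = 8.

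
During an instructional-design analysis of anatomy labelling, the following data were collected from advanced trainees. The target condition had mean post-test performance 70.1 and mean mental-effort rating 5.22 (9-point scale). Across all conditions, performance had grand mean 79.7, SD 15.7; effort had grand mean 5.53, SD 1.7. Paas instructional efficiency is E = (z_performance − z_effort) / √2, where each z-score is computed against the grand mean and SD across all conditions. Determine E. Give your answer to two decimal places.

-0.30

z_performance = (70.1 − 79.7) / 15.7 = -9.6000 / 15.7 = -0.6115.
z_effort = (5.22 − 5.53) / 1.7 = -0.3100 / 1.7 = -0.1824.
z_P − z_E = -0.6115 − (-0.1824) = -0.4291.
E = -0.4291 / √2 = -0.4291 / 1.41421 = -0.3034 ≈ -0.30.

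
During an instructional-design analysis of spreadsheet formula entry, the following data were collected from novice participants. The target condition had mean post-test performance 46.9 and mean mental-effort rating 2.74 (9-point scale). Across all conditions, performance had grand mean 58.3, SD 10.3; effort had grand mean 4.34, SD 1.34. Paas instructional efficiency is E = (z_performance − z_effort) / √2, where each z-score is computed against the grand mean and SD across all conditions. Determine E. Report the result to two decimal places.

0.06

z_performance = (46.9 − 58.3) / 10.3 = -11.4000 / 10.3 = -1.1068.
z_effort = (2.74 − 4.34) / 1.34 = -1.6000 / 1.34 = -1.1940.
z_P − z_E = -1.1068 − (-1.1940) = 0.0872.
E = 0.0872 / √2 = 0.0872 / 1.41421 = 0.0617 ≈ 0.06.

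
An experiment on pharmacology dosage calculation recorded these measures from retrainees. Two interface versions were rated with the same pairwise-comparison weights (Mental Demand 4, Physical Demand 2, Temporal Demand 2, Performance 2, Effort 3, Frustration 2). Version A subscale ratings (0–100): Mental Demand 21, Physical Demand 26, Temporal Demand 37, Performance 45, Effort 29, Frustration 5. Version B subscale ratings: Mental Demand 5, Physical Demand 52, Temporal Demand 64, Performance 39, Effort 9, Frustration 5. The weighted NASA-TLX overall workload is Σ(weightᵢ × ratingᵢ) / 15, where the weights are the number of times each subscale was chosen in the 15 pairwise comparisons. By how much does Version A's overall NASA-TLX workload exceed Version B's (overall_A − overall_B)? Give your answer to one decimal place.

2.0

Version A weighted sum = 4·21 + 2·26 + 2·37 + 2·45 + 3·29 + 2·5 = 84 + 52 + 74 + 90 + 87 + 10 = 397; overall_A = 397/15 = 26.4667.
Version B weighted sum = 4·5 + 2·52 + 2·64 + 2·39 + 3·9 + 2·5 = 20 + 104 + 128 + 78 + 27 + 10 = 367; overall_B = 367/15 = 24.4667.
Difference = 26.4667 − 24.4667 = 2.0000 ≈ 2.0.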